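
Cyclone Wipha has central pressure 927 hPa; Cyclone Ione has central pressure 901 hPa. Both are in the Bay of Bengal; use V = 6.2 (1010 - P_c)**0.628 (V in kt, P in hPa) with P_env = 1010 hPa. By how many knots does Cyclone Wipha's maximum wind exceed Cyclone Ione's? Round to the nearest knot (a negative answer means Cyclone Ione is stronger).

Cyclone Wipha: ΔP = 83; V ≈ 6.2 × 83^0.628 ≈ 99.44 kt.
Cyclone Ione: ΔP = 109; V ≈ 6.2 × 109^0.628 ≈ 118.00 kt.
Difference ≈ 99.44 − 118.00 = -18.56 → -19 kt.

-19 kt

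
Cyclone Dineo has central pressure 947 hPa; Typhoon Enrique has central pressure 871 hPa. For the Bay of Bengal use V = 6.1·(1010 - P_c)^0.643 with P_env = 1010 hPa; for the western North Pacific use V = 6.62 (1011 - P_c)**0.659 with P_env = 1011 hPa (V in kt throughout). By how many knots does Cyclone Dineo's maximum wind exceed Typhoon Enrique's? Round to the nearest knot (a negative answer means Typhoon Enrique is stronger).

-84 kt

Cyclone Dineo: ΔP = 63; V ≈ 6.1 × 63^0.643 ≈ 87.56 kt.
Typhoon Enrique: ΔP = 140; V ≈ 6.62 × 140^0.659 ≈ 171.85 kt.
Difference ≈ 87.56 − 171.85 = -84.29 → -84 kt.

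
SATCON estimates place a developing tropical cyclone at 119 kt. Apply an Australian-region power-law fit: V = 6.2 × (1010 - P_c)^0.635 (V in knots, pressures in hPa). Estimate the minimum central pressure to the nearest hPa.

ΔP = (V / 6.2)^(1/0.635) = (119/6.2)^1.575.
119/6.2 = 19.194; 19.194^1.575 ≈ 104.89 hPa.
P_c = 1010 − 104.89 = 905.11 ≈ 905 hPa.

905 hPa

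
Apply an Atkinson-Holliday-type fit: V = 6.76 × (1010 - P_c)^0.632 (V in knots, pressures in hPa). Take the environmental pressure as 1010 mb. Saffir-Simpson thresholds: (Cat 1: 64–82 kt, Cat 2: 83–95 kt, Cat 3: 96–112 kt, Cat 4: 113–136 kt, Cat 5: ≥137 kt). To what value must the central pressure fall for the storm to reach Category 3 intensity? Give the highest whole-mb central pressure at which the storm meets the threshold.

943 mb

Category 3 begins at V = 96 kt.
Required ΔP = (96/6.76)^(1/0.632) = 14.201^1.582 ≈ 66.57 mb.
P_c ≤ 1010 − 66.57 = 943.43, so the highest integer P_c is 943 mb.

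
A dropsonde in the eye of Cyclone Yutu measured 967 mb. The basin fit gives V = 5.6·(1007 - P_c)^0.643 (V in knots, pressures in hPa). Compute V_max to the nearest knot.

60 kt

ΔP = 1007 − 967 = 40 mb.
40^0.643 ≈ 10.718.
V ≈ 5.6 × 10.718 ≈ 60.0 kt.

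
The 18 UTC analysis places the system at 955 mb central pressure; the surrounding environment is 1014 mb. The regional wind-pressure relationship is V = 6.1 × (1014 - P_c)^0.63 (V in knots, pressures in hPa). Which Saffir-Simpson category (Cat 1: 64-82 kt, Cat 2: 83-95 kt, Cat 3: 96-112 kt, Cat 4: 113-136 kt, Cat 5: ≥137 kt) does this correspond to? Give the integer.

ΔP = 1014 − 955 = 59 mb.
V ≈ 6.1 × 59^0.63 = 6.1 × 13.05 ≈ 80 kt.
80 kt falls in the Category 1 band.

1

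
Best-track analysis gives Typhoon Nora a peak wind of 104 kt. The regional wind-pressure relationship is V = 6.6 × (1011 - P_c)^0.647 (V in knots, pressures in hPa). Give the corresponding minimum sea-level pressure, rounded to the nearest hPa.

940 hPa

ΔP = (V / 6.6)^(1/0.647) = (104/6.6)^1.546.
104/6.6 = 15.758; 15.758^1.546 ≈ 70.93 hPa.
P_c = 1011 − 70.93 = 940.07 ≈ 940 hPa.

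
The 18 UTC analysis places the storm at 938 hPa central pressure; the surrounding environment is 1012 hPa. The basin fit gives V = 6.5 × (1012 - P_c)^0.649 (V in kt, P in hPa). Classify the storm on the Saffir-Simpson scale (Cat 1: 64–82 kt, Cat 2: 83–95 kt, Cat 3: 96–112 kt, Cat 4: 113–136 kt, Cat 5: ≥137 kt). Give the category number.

3

ΔP = 1012 − 938 = 74 hPa.
V ≈ 6.5 × 74^0.649 = 6.5 × 16.34 ≈ 106 kt.
106 kt falls in the Category 3 band.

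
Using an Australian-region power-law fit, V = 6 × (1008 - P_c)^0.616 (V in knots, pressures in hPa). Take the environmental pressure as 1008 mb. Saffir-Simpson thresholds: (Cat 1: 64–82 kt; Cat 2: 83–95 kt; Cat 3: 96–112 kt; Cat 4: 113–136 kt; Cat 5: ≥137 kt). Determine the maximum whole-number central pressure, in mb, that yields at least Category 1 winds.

Category 1 begins at V = 64 kt.
Required ΔP = (64/6)^(1/0.616) = 10.667^1.623 ≈ 46.65 mb.
P_c ≤ 1008 − 46.65 = 961.35, so the highest integer P_c is 961 mb.

961 mb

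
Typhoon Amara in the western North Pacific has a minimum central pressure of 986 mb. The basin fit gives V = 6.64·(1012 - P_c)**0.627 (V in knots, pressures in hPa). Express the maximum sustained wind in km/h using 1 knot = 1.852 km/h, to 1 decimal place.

ΔP = 1012 − 986 = 26 mb.
V ≈ 6.64 × 26^0.627 = 6.64 × 7.712 ≈ 51.210 kt.
51.210 × 1.852 ≈ 94.84 km/h → 94.8 km/h.

94.8 km/h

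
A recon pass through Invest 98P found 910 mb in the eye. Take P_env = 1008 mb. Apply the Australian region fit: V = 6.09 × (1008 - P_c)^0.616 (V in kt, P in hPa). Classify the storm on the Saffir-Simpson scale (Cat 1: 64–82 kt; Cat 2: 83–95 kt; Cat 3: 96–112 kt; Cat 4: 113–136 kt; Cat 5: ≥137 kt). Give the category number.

3

ΔP = 1008 − 910 = 98 mb.
V ≈ 6.09 × 98^0.616 = 6.09 × 16.85 ≈ 103 kt.
103 kt falls in the Category 3 band.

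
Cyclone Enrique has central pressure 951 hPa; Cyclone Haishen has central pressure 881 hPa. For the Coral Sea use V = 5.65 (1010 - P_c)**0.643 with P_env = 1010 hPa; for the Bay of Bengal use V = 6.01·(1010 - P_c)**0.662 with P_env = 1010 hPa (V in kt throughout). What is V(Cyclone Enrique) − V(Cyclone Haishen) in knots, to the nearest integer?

-72 kt

Cyclone Enrique: ΔP = 59; V ≈ 5.65 × 59^0.643 ≈ 77.75 kt.
Cyclone Haishen: ΔP = 129; V ≈ 6.01 × 129^0.662 ≈ 150.00 kt.
Difference ≈ 77.75 − 150.00 = -72.25 → -72 kt.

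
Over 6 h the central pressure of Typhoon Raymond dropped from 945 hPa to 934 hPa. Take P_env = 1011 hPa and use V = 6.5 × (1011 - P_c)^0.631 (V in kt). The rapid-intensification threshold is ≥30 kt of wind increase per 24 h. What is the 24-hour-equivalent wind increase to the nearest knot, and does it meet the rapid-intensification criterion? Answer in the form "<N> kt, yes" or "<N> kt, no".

V₁: ΔP = 66, V ≈ 6.5 × 66^0.631 ≈ 91.42 kt.
V₂: ΔP = 77, V ≈ 6.5 × 77^0.631 ≈ 100.76 kt.
ΔV over 6 h = 9.34 kt → 24 h equivalent = 9.34 × 24/6 ≈ 37.36 kt.
37 kt ≥ 30 kt ⇒ rapid intensification.

37 kt, yes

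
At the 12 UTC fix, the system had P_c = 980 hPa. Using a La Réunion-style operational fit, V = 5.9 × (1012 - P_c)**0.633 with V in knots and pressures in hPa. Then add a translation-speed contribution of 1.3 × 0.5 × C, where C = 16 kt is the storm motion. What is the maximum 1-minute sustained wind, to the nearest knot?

ΔP = 1012 − 980 = 32 hPa.
32^0.633 ≈ 8.969.
V ≈ 5.9 × 8.969 ≈ 52.9 kt.
Translation term: 1.3 × 0.5 × 16 = 10.4 kt.
Corrected V ≈ 63.3 kt → 63 kt.

63 kt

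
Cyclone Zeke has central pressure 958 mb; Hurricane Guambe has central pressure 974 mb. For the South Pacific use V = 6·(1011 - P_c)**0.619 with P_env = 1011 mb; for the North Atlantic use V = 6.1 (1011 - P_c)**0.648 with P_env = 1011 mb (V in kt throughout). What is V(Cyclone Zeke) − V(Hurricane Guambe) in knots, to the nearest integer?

7 kt

Cyclone Zeke: ΔP = 53; V ≈ 6 × 53^0.619 ≈ 70.06 kt.
Hurricane Guambe: ΔP = 37; V ≈ 6.1 × 37^0.648 ≈ 63.32 kt.
Difference ≈ 70.06 − 63.32 = 6.74 → 7 kt.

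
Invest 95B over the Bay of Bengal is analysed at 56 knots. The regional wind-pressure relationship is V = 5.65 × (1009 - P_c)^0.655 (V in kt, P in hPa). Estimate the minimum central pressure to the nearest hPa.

ΔP = (V / 5.65)^(1/0.655) = (56/5.65)^1.527.
56/5.65 = 9.912; 9.912^1.527 ≈ 33.18 hPa.
P_c = 1009 − 33.18 = 975.82 ≈ 976 hPa.

976 hPa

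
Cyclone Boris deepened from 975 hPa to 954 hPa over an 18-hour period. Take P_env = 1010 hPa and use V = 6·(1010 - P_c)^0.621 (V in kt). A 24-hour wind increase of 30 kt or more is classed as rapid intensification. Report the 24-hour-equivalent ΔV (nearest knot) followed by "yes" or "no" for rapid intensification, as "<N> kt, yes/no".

25 kt, no

V₁: ΔP = 35, V ≈ 6 × 35^0.621 ≈ 54.58 kt.
V₂: ΔP = 56, V ≈ 6 × 56^0.621 ≈ 73.08 kt.
ΔV over 18 h = 18.50 kt → 24 h equivalent = 18.50 × 24/18 ≈ 24.67 kt.
25 kt < 30 kt ⇒ not rapid intensification.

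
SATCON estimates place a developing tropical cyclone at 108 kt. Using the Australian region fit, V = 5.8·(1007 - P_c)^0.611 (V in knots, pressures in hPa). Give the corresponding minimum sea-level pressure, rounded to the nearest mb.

ΔP = (V / 5.8)^(1/0.611) = (108/5.8)^1.637.
108/5.8 = 18.621; 18.621^1.637 ≈ 119.83 mb.
P_c = 1007 − 119.83 = 887.17 ≈ 887 mb.

887 mb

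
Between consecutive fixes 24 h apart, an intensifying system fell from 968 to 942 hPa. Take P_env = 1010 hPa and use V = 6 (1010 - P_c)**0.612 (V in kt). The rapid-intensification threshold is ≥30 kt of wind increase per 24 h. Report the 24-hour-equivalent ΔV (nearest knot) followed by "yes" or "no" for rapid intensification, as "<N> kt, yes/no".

V₁: ΔP = 42, V ≈ 6 × 42^0.612 ≈ 59.10 kt.
V₂: ΔP = 68, V ≈ 6 × 68^0.612 ≈ 79.37 kt.
ΔV over 24 h = 20.27 kt → 24 h equivalent = 20.27 × 24/24 ≈ 20.27 kt.
20 kt < 30 kt ⇒ not rapid intensification.

20 kt, no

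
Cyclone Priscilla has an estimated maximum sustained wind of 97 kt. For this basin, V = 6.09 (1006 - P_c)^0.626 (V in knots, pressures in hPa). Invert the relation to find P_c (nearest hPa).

923 hPa

ΔP = (V / 6.09)^(1/0.626) = (97/6.09)^1.597.
97/6.09 = 15.928; 15.928^1.597 ≈ 83.25 hPa.
P_c = 1006 − 83.25 = 922.75 ≈ 923 hPa.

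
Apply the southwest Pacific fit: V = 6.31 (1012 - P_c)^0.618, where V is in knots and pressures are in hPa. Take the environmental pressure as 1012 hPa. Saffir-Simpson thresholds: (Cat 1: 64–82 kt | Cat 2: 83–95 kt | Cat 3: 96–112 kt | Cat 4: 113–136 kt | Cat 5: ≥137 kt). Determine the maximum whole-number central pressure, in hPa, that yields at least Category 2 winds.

947 hPa

Category 2 begins at V = 83 kt.
Required ΔP = (83/6.31)^(1/0.618) = 13.154^1.618 ≈ 64.68 hPa.
P_c ≤ 1012 − 64.68 = 947.32, so the highest integer P_c is 947 hPa.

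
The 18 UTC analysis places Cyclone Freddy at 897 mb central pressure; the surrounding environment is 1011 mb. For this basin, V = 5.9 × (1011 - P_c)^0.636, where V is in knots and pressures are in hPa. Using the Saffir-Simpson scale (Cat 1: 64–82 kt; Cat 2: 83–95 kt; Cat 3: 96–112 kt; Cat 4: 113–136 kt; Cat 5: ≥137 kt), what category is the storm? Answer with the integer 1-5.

4

ΔP = 1011 − 897 = 114 mb.
V ≈ 5.9 × 114^0.636 = 5.9 × 20.33 ≈ 120 kt.
120 kt falls in the Category 4 band.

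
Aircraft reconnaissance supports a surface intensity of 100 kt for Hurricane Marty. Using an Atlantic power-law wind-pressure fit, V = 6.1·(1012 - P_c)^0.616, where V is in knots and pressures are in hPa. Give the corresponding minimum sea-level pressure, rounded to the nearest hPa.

918 hPa

ΔP = (V / 6.1)^(1/0.616) = (100/6.1)^1.623.
100/6.1 = 16.393; 16.393^1.623 ≈ 93.73 hPa.
P_c = 1012 − 93.73 = 918.27 ≈ 918 hPa.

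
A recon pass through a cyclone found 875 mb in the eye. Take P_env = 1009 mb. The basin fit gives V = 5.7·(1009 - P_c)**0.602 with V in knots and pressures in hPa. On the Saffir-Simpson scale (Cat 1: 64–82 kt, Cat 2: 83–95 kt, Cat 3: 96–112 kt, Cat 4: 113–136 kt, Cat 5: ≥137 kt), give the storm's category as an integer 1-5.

3

ΔP = 1009 − 875 = 134 mb.
V ≈ 5.7 × 134^0.602 = 5.7 × 19.08 ≈ 109 kt.
109 kt falls in the Category 3 band.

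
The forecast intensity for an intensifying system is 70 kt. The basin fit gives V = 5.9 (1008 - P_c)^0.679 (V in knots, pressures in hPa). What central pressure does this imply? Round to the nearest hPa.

ΔP = (V / 5.9)^(1/0.679) = (70/5.9)^1.473.
70/5.9 = 11.864; 11.864^1.473 ≈ 38.20 hPa.
P_c = 1008 − 38.20 = 969.80 ≈ 970 hPa.

970 hPa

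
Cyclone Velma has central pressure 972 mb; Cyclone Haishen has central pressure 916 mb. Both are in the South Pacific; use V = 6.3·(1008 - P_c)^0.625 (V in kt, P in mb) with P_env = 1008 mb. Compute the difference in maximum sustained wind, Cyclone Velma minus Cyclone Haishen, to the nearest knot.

Cyclone Velma: ΔP = 36; V ≈ 6.3 × 36^0.625 ≈ 59.16 kt.
Cyclone Haishen: ΔP = 92; V ≈ 6.3 × 92^0.625 ≈ 106.34 kt.
Difference ≈ 59.16 − 106.34 = -47.18 → -47 kt.

-47 kt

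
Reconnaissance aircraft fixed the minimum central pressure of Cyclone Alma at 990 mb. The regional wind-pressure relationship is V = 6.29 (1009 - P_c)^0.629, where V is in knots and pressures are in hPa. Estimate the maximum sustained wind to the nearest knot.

40 kt

ΔP = 1009 − 990 = 19 mb.
19^0.629 ≈ 6.373.
V ≈ 6.29 × 6.373 ≈ 40.1 kt.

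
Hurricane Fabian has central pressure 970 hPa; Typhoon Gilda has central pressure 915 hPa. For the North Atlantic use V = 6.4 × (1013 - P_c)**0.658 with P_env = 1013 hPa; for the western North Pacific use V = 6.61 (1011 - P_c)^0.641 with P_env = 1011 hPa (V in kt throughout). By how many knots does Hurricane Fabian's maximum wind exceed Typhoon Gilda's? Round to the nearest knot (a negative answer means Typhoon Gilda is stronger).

Hurricane Fabian: ΔP = 43; V ≈ 6.4 × 43^0.658 ≈ 76.03 kt.
Typhoon Gilda: ΔP = 96; V ≈ 6.61 × 96^0.641 ≈ 123.26 kt.
Difference ≈ 76.03 − 123.26 = -47.23 → -47 kt.

-47 kt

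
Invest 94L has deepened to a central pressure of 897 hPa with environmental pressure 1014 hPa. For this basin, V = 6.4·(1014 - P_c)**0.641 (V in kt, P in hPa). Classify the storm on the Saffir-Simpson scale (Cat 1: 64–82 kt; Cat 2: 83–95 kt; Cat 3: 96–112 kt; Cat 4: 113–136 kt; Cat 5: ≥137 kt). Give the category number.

ΔP = 1014 − 897 = 117 hPa.
V ≈ 6.4 × 117^0.641 = 6.4 × 21.17 ≈ 135 kt.
135 kt falls in the Category 4 band.

4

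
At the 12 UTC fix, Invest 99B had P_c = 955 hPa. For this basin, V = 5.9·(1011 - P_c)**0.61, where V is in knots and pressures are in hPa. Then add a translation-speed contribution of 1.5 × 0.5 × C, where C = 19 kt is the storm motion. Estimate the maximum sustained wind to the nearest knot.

ΔP = 1011 − 955 = 56 hPa.
56^0.61 ≈ 11.652.
V ≈ 5.9 × 11.652 ≈ 68.7 kt.
Translation term: 1.5 × 0.5 × 19 = 14.25 kt.
Corrected V ≈ 82.95 kt → 83 kt.

83 kt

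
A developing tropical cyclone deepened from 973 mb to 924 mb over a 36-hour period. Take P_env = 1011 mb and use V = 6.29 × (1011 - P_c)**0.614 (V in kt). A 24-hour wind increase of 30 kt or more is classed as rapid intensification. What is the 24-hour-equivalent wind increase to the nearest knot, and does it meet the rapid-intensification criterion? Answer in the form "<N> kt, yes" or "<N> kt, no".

26 kt, no

V₁: ΔP = 38, V ≈ 6.29 × 38^0.614 ≈ 58.70 kt.
V₂: ΔP = 87, V ≈ 6.29 × 87^0.614 ≈ 97.61 kt.
ΔV over 36 h = 38.91 kt → 24 h equivalent = 38.91 × 24/36 ≈ 25.94 kt.
26 kt < 30 kt ⇒ not rapid intensification.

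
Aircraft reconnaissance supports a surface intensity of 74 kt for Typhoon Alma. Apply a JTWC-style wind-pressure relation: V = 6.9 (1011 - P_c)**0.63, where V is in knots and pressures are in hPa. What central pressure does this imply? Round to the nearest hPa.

968 hPa

ΔP = (V / 6.9)^(1/0.63) = (74/6.9)^1.587.
74/6.9 = 10.725; 10.725^1.587 ≈ 43.20 hPa.
P_c = 1011 − 43.20 = 967.80 ≈ 968 hPa.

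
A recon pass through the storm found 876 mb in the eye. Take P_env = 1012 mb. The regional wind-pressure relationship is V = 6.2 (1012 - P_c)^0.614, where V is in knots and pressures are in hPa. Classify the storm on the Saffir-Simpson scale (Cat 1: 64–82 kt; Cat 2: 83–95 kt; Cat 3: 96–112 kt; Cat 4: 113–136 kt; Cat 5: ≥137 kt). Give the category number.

4

ΔP = 1012 − 876 = 136 mb.
V ≈ 6.2 × 136^0.614 = 6.2 × 20.42 ≈ 127 kt.
127 kt falls in the Category 4 band.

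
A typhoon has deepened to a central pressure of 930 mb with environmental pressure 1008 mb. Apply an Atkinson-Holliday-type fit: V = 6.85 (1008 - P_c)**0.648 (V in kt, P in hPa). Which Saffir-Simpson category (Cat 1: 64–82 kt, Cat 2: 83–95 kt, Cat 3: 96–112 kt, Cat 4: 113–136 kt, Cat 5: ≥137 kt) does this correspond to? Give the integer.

4

ΔP = 1008 − 930 = 78 mb.
V ≈ 6.85 × 78^0.648 = 6.85 × 16.83 ≈ 115 kt.
115 kt falls in the Category 4 band.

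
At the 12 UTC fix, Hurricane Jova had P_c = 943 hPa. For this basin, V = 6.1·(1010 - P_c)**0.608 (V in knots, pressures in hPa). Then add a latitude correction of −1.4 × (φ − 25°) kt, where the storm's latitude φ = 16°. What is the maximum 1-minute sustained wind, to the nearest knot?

91 kt

ΔP = 1010 − 943 = 67 hPa.
67^0.608 ≈ 12.890.
V ≈ 6.1 × 12.890 ≈ 78.6 kt.
Latitude correction: −1.4 × (16 − 25) = 12.6 kt.
Corrected V ≈ 91.2 kt → 91 kt.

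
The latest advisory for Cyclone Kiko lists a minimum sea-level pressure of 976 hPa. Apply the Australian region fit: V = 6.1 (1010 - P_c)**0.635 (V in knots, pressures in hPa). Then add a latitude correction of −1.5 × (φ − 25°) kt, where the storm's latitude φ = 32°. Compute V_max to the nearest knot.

ΔP = 1010 − 976 = 34 hPa.
34^0.635 ≈ 9.386.
V ≈ 6.1 × 9.386 ≈ 57.3 kt.
Latitude correction: −1.5 × (32 − 25) = -10.5 kt.
Corrected V ≈ 46.8 kt → 47 kt.

47 kt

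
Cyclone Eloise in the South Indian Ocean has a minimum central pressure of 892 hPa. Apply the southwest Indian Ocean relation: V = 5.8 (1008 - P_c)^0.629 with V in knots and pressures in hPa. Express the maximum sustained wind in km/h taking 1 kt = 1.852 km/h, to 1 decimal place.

213.6 km/h

ΔP = 1008 − 892 = 116 hPa.
V ≈ 5.8 × 116^0.629 = 5.8 × 19.886 ≈ 115.338 kt.
115.338 × 1.852 ≈ 213.61 km/h → 213.6 km/h.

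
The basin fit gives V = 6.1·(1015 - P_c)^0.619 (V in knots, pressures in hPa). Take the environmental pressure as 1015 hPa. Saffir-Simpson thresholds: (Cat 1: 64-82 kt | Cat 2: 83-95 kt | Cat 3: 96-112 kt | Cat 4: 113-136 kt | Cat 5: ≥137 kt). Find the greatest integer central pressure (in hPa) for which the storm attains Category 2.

Category 2 begins at V = 83 kt.
Required ΔP = (83/6.1)^(1/0.619) = 13.607^1.616 ≈ 67.85 hPa.
P_c ≤ 1015 − 67.85 = 947.15, so the highest integer P_c is 947 hPa.

947 hPa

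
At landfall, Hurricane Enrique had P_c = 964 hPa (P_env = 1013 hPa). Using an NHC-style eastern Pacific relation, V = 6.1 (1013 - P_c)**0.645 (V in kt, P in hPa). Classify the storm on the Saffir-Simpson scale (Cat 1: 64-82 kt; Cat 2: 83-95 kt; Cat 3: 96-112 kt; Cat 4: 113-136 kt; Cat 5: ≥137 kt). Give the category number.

1

ΔP = 1013 − 964 = 49 hPa.
V ≈ 6.1 × 49^0.645 = 6.1 × 12.31 ≈ 75 kt.
75 kt falls in the Category 1 band.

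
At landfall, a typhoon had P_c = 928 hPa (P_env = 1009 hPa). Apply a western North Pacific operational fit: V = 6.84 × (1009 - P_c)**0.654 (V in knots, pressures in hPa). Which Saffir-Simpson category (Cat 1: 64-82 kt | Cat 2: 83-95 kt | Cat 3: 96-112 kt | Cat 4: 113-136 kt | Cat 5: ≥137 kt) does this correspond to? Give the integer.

ΔP = 1009 − 928 = 81 hPa.
V ≈ 6.84 × 81^0.654 = 6.84 × 17.71 ≈ 121 kt.
121 kt falls in the Category 4 band.

4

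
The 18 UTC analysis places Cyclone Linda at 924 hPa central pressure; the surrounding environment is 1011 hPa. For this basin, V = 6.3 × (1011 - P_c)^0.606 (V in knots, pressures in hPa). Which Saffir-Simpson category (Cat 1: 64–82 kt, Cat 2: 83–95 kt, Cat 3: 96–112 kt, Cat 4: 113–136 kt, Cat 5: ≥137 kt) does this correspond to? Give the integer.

ΔP = 1011 − 924 = 87 hPa.
V ≈ 6.3 × 87^0.606 = 6.3 × 14.97 ≈ 94 kt.
94 kt falls in the Category 2 band.

2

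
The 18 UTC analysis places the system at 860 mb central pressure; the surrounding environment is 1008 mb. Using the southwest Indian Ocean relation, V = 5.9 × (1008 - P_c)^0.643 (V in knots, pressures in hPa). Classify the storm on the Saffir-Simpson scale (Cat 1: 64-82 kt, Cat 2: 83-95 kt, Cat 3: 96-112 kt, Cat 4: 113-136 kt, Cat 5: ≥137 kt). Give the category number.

ΔP = 1008 − 860 = 148 mb.
V ≈ 5.9 × 148^0.643 = 5.9 × 24.86 ≈ 147 kt.
147 kt falls in the Category 5 band.

5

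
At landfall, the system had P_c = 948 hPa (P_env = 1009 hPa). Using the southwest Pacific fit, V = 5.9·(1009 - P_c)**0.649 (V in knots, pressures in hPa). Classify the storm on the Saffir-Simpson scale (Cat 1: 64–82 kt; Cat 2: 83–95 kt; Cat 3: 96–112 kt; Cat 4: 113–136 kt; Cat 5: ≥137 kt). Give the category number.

ΔP = 1009 − 948 = 61 hPa.
V ≈ 5.9 × 61^0.649 = 5.9 × 14.41 ≈ 85 kt.
85 kt falls in the Category 2 band.

2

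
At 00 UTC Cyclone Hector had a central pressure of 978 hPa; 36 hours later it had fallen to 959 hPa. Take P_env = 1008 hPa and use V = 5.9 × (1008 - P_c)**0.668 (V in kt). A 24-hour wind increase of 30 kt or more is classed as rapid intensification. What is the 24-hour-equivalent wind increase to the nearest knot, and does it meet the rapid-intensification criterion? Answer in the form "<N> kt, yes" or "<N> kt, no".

15 kt, no

V₁: ΔP = 30, V ≈ 5.9 × 30^0.668 ≈ 57.22 kt.
V₂: ΔP = 49, V ≈ 5.9 × 49^0.668 ≈ 79.42 kt.
ΔV over 36 h = 22.20 kt → 24 h equivalent = 22.20 × 24/36 ≈ 14.80 kt.
15 kt < 30 kt ⇒ not rapid intensification.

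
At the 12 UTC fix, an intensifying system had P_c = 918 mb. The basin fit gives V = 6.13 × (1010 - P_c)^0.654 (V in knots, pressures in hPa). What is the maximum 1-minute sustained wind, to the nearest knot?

118 kt

ΔP = 1010 − 918 = 92 mb.
92^0.654 ≈ 19.245.
V ≈ 6.13 × 19.245 ≈ 118.0 kt.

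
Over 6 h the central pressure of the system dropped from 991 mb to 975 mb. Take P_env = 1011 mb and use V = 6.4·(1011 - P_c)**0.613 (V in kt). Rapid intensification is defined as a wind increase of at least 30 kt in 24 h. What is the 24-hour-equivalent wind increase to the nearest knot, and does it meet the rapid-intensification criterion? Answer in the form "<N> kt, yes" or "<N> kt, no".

70 kt, yes

V₁: ΔP = 20, V ≈ 6.4 × 20^0.613 ≈ 40.15 kt.
V₂: ΔP = 36, V ≈ 6.4 × 36^0.613 ≈ 57.57 kt.
ΔV over 6 h = 17.42 kt → 24 h equivalent = 17.42 × 24/6 ≈ 69.68 kt.
70 kt ≥ 30 kt ⇒ rapid intensification.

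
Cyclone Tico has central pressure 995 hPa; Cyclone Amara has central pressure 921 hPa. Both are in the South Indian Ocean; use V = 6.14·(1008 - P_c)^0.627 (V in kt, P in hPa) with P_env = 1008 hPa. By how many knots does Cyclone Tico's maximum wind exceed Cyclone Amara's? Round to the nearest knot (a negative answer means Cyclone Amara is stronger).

Cyclone Tico: ΔP = 13; V ≈ 6.14 × 13^0.627 ≈ 30.66 kt.
Cyclone Amara: ΔP = 87; V ≈ 6.14 × 87^0.627 ≈ 100.98 kt.
Difference ≈ 30.66 − 100.98 = -70.32 → -70 kt.

-70 kt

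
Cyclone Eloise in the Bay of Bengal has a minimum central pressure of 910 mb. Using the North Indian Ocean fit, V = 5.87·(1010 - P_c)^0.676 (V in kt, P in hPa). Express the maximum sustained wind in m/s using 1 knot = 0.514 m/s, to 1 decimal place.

67.9 m/s

ΔP = 1010 − 910 = 100 mb.
V ≈ 5.87 × 100^0.676 = 5.87 × 22.491 ≈ 132.020 kt.
132.020 × 0.514 ≈ 67.86 m/s → 67.9 m/s.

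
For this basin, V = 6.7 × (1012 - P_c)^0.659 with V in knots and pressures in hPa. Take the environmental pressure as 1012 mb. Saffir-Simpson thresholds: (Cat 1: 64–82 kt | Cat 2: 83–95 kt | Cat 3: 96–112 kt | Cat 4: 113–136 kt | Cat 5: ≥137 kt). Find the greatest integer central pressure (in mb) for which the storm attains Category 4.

939 mb

Category 4 begins at V = 113 kt.
Required ΔP = (113/6.7)^(1/0.659) = 16.866^1.517 ≈ 72.76 mb.
P_c ≤ 1012 − 72.76 = 939.24, so the highest integer P_c is 939 mb.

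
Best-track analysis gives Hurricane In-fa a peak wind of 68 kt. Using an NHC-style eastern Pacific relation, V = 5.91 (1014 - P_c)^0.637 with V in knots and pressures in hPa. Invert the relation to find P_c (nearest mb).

ΔP = (V / 5.91)^(1/0.637) = (68/5.91)^1.570.
68/5.91 = 11.506; 11.506^1.570 ≈ 46.29 mb.
P_c = 1014 − 46.29 = 967.71 ≈ 968 mb.

968 mb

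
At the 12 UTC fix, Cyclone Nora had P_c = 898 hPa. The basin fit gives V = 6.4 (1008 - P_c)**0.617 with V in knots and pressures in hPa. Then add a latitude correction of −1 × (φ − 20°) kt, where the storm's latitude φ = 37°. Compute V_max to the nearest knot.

ΔP = 1008 − 898 = 110 hPa.
110^0.617 ≈ 18.178.
V ≈ 6.4 × 18.178 ≈ 116.3 kt.
Latitude correction: −1 × (37 − 20) = -17 kt.
Corrected V ≈ 99.3 kt → 99 kt.

99 kt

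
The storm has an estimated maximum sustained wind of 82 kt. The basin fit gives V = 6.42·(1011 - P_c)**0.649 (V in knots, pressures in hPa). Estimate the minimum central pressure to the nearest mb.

ΔP = (V / 6.42)^(1/0.649) = (82/6.42)^1.541.
82/6.42 = 12.773; 12.773^1.541 ≈ 50.65 mb.
P_c = 1011 − 50.65 = 960.35 ≈ 960 mb.

960 mb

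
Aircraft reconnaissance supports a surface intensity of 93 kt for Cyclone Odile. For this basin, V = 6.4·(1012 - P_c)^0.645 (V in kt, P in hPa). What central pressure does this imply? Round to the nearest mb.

ΔP = (V / 6.4)^(1/0.645) = (93/6.4)^1.550.
93/6.4 = 14.531; 14.531^1.550 ≈ 63.39 mb.
P_c = 1012 − 63.39 = 948.61 ≈ 949 mb.

949 mb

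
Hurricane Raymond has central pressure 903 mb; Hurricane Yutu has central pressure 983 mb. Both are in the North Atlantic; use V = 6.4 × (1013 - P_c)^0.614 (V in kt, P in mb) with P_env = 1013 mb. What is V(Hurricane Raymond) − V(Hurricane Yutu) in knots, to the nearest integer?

Hurricane Raymond: ΔP = 110; V ≈ 6.4 × 110^0.614 ≈ 114.71 kt.
Hurricane Yutu: ΔP = 30; V ≈ 6.4 × 30^0.614 ≈ 51.66 kt.
Difference ≈ 114.71 − 51.66 = 63.05 → 63 kt.

63 kt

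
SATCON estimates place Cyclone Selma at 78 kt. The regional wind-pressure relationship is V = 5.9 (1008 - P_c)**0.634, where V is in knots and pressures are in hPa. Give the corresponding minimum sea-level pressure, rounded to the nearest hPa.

ΔP = (V / 5.9)^(1/0.634) = (78/5.9)^1.577.
78/5.9 = 13.220; 13.220^1.577 ≈ 58.68 hPa.
P_c = 1008 − 58.68 = 949.32 ≈ 949 hPa.

949 hPa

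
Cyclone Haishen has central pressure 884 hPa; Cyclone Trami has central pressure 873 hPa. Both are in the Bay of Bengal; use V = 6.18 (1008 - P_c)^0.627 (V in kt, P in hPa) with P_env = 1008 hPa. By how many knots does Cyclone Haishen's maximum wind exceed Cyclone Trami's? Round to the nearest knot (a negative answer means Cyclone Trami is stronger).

-7 kt

Cyclone Haishen: ΔP = 124; V ≈ 6.18 × 124^0.627 ≈ 126.93 kt.
Cyclone Trami: ΔP = 135; V ≈ 6.18 × 135^0.627 ≈ 133.88 kt.
Difference ≈ 126.93 − 133.88 = -6.95 → -7 kt.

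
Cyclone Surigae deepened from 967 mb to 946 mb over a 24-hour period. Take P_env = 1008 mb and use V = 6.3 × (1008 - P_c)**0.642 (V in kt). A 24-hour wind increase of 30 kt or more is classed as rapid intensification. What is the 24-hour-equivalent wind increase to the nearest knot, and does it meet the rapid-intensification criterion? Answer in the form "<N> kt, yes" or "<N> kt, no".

21 kt, no

V₁: ΔP = 41, V ≈ 6.3 × 41^0.642 ≈ 68.35 kt.
V₂: ΔP = 62, V ≈ 6.3 × 62^0.642 ≈ 89.14 kt.
ΔV over 24 h = 20.79 kt → 24 h equivalent = 20.79 × 24/24 ≈ 20.79 kt.
21 kt < 30 kt ⇒ not rapid intensification.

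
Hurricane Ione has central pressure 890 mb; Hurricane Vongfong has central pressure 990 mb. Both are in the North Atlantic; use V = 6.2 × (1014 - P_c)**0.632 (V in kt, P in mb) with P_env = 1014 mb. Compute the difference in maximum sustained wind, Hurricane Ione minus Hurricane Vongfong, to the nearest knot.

84 kt

Hurricane Ione: ΔP = 124; V ≈ 6.2 × 124^0.632 ≈ 130.45 kt.
Hurricane Vongfong: ΔP = 24; V ≈ 6.2 × 24^0.632 ≈ 46.20 kt.
Difference ≈ 130.45 − 46.20 = 84.25 → 84 kt.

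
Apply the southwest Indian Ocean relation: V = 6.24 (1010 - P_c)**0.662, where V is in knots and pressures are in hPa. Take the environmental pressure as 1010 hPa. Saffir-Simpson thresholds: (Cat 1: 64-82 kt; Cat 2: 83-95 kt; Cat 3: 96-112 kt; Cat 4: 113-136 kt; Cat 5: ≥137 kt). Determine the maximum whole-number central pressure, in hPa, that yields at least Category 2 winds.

Category 2 begins at V = 83 kt.
Required ΔP = (83/6.24)^(1/0.662) = 13.301^1.511 ≈ 49.86 hPa.
P_c ≤ 1010 − 49.86 = 960.14, so the highest integer P_c is 960 hPa.

960 hPa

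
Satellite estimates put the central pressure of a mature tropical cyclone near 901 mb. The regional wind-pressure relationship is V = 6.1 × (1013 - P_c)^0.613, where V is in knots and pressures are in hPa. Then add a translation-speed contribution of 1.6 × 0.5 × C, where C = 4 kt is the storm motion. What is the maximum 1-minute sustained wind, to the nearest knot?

113 kt

ΔP = 1013 − 901 = 112 mb.
112^0.613 ≈ 18.037.
V ≈ 6.1 × 18.037 ≈ 110.0 kt.
Translation term: 1.6 × 0.5 × 4 = 3.2 kt.
Corrected V ≈ 113.2 kt → 113 kt.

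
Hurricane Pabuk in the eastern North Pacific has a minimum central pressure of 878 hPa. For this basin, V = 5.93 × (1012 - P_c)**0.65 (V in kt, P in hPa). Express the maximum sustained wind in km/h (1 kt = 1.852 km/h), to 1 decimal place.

ΔP = 1012 − 878 = 134 hPa.
V ≈ 5.93 × 134^0.65 = 5.93 × 24.133 ≈ 143.111 kt.
143.111 × 1.852 ≈ 265.04 km/h → 265.0 km/h.

265.0 km/h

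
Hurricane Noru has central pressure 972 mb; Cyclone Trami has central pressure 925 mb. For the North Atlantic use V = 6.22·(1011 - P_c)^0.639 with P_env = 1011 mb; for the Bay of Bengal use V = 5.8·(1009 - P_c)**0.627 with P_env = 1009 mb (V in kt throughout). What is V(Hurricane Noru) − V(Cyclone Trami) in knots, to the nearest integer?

-29 kt

Hurricane Noru: ΔP = 39; V ≈ 6.22 × 39^0.639 ≈ 64.64 kt.
Cyclone Trami: ΔP = 84; V ≈ 5.8 × 84^0.627 ≈ 93.31 kt.
Difference ≈ 64.64 − 93.31 = -28.67 → -29 kt.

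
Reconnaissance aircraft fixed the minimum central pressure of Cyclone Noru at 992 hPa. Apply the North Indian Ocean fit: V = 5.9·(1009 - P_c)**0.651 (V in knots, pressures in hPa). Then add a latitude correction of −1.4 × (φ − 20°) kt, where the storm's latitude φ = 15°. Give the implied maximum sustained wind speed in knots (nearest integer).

ΔP = 1009 − 992 = 17 hPa.
17^0.651 ≈ 6.324.
V ≈ 5.9 × 6.324 ≈ 37.3 kt.
Latitude correction: −1.4 × (15 − 20) = 7 kt.
Corrected V ≈ 44.3 kt → 44 kt.

44 kt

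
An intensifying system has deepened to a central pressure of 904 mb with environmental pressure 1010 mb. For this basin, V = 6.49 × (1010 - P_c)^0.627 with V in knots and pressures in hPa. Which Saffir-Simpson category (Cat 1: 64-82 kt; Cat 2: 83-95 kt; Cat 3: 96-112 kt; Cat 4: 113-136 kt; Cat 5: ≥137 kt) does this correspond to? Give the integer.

ΔP = 1010 − 904 = 106 mb.
V ≈ 6.49 × 106^0.627 = 6.49 × 18.62 ≈ 121 kt.
121 kt falls in the Category 4 band.

4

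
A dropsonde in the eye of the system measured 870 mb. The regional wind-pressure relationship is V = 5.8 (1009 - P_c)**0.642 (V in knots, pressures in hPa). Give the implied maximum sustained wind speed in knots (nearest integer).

ΔP = 1009 − 870 = 139 mb.
139^0.642 ≈ 23.758.
V ≈ 5.8 × 23.758 ≈ 137.8 kt.

138 kt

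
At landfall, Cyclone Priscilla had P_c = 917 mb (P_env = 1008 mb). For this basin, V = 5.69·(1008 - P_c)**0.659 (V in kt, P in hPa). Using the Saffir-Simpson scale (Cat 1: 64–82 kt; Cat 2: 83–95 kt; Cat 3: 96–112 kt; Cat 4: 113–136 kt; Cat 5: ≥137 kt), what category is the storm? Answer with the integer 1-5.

ΔP = 1008 − 917 = 91 mb.
V ≈ 5.69 × 91^0.659 = 5.69 × 19.54 ≈ 111 kt.
111 kt falls in the Category 3 band.

3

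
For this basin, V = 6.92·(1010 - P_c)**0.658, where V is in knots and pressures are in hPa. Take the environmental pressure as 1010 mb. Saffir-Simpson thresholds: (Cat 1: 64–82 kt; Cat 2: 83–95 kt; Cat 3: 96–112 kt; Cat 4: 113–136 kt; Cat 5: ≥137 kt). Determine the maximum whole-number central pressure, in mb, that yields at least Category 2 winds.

966 mb

Category 2 begins at V = 83 kt.
Required ΔP = (83/6.92)^(1/0.658) = 11.994^1.520 ≈ 43.63 mb.
P_c ≤ 1010 − 43.63 = 966.37, so the highest integer P_c is 966 mb.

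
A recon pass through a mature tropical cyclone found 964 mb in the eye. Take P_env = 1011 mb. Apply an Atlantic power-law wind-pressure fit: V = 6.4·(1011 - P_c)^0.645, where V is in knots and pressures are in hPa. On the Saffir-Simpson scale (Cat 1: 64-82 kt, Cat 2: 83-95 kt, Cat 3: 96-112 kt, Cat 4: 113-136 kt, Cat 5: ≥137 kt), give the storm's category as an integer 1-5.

ΔP = 1011 − 964 = 47 mb.
V ≈ 6.4 × 47^0.645 = 6.4 × 11.98 ≈ 77 kt.
77 kt falls in the Category 1 band.

1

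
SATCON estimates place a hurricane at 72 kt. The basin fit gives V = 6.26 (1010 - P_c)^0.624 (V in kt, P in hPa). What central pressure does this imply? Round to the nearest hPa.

ΔP = (V / 6.26)^(1/0.624) = (72/6.26)^1.603.
72/6.26 = 11.502; 11.502^1.603 ≈ 50.11 hPa.
P_c = 1010 − 50.11 = 959.89 ≈ 960 hPa.

960 hPa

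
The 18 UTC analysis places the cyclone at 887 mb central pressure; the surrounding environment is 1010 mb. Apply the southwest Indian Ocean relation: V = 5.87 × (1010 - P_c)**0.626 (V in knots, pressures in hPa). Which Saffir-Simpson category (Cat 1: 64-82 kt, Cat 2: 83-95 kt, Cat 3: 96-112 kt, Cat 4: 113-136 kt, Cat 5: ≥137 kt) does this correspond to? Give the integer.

4

ΔP = 1010 − 887 = 123 mb.
V ≈ 5.87 × 123^0.626 = 5.87 × 20.34 ≈ 119 kt.
119 kt falls in the Category 4 band.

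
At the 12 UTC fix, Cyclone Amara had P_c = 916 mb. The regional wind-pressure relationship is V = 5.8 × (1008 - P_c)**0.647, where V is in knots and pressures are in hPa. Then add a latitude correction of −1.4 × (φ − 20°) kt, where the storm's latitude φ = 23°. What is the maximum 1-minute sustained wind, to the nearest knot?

104 kt

ΔP = 1008 − 916 = 92 mb.
92^0.647 ≈ 18.645.
V ≈ 5.8 × 18.645 ≈ 108.1 kt.
Latitude correction: −1.4 × (23 − 20) = -4.2 kt.
Corrected V ≈ 103.9 kt → 104 kt.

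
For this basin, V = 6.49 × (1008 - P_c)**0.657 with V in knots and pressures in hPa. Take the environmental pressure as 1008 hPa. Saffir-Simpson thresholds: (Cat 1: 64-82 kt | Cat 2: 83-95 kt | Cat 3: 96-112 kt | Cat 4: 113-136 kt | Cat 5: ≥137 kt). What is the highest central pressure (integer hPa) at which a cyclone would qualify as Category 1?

Category 1 begins at V = 64 kt.
Required ΔP = (64/6.49)^(1/0.657) = 9.861^1.522 ≈ 32.57 hPa.
P_c ≤ 1008 − 32.57 = 975.43, so the highest integer P_c is 975 hPa.

975 hPa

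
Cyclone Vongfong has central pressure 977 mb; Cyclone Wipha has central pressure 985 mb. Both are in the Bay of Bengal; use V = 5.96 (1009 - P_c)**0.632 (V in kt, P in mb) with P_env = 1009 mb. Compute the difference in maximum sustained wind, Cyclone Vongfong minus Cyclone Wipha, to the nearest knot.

Cyclone Vongfong: ΔP = 32; V ≈ 5.96 × 32^0.632 ≈ 53.27 kt.
Cyclone Wipha: ΔP = 24; V ≈ 5.96 × 24^0.632 ≈ 44.42 kt.
Difference ≈ 53.27 − 44.42 = 8.85 → 9 kt.

9 kt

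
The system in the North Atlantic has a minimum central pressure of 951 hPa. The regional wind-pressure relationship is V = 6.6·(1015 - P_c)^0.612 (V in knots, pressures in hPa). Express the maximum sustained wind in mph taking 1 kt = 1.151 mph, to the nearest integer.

97 mph

ΔP = 1015 − 951 = 64 hPa.
V ≈ 6.6 × 64^0.612 = 6.6 × 12.746 ≈ 84.125 kt.
84.125 × 1.151 ≈ 96.83 mph → 97 mph.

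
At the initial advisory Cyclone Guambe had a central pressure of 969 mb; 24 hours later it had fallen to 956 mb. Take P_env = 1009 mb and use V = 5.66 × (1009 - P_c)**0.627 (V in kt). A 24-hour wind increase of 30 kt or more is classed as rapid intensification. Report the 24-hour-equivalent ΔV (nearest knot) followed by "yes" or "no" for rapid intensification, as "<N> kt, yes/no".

11 kt, no

V₁: ΔP = 40, V ≈ 5.66 × 40^0.627 ≈ 57.19 kt.
V₂: ΔP = 53, V ≈ 5.66 × 53^0.627 ≈ 68.22 kt.
ΔV over 24 h = 11.03 kt → 24 h equivalent = 11.03 × 24/24 ≈ 11.03 kt.
11 kt < 30 kt ⇒ not rapid intensification.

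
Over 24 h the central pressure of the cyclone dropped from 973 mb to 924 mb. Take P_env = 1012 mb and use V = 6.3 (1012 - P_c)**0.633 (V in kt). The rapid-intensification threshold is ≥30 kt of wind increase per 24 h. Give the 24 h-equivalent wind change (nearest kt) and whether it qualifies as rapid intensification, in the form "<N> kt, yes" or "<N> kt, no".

43 kt, yes

V₁: ΔP = 39, V ≈ 6.3 × 39^0.633 ≈ 64.04 kt.
V₂: ΔP = 88, V ≈ 6.3 × 88^0.633 ≈ 107.20 kt.
ΔV over 24 h = 43.16 kt → 24 h equivalent = 43.16 × 24/24 ≈ 43.16 kt.
43 kt ≥ 30 kt ⇒ rapid intensification.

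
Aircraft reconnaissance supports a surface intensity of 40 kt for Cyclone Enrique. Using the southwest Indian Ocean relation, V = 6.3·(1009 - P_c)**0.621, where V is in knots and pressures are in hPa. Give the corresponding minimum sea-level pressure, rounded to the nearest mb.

989 mb

ΔP = (V / 6.3)^(1/0.621) = (40/6.3)^1.610.
40/6.3 = 6.349; 6.349^1.610 ≈ 19.62 mb.
P_c = 1009 − 19.62 = 989.38 ≈ 989 mb.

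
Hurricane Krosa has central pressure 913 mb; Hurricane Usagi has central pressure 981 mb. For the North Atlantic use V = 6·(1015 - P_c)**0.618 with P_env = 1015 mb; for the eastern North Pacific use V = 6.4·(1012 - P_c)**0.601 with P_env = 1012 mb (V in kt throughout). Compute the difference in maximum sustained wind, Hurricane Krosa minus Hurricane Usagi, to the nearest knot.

54 kt

Hurricane Krosa: ΔP = 102; V ≈ 6 × 102^0.618 ≈ 104.58 kt.
Hurricane Usagi: ΔP = 31; V ≈ 6.4 × 31^0.601 ≈ 50.41 kt.
Difference ≈ 104.58 − 50.41 = 54.17 → 54 kt.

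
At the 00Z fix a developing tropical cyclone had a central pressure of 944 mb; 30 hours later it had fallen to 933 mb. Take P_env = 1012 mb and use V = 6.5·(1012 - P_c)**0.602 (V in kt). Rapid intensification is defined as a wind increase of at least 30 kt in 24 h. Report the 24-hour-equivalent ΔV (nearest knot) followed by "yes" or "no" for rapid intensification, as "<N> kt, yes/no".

V₁: ΔP = 68, V ≈ 6.5 × 68^0.602 ≈ 82.43 kt.
V₂: ΔP = 79, V ≈ 6.5 × 79^0.602 ≈ 90.22 kt.
ΔV over 30 h = 7.79 kt → 24 h equivalent = 7.79 × 24/30 ≈ 6.23 kt.
6 kt < 30 kt ⇒ not rapid intensification.

6 kt, no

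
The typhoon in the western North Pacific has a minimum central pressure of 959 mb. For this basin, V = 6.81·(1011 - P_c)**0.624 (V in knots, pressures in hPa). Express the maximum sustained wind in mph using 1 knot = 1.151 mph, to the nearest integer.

92 mph

ΔP = 1011 − 959 = 52 mb.
V ≈ 6.81 × 52^0.624 = 6.81 × 11.770 ≈ 80.155 kt.
80.155 × 1.151 ≈ 92.26 mph → 92 mph.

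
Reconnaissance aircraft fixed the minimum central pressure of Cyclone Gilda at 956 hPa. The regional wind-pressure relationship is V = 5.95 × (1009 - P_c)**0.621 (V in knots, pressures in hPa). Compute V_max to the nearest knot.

ΔP = 1009 − 956 = 53 hPa.
53^0.621 ≈ 11.770.
V ≈ 5.95 × 11.770 ≈ 70.0 kt.

70 kt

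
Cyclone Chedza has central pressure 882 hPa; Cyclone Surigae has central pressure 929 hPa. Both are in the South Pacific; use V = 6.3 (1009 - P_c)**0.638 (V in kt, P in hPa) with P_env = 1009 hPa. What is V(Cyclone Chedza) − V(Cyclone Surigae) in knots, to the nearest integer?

Cyclone Chedza: ΔP = 127; V ≈ 6.3 × 127^0.638 ≈ 138.54 kt.
Cyclone Surigae: ΔP = 80; V ≈ 6.3 × 80^0.638 ≈ 103.16 kt.
Difference ≈ 138.54 − 103.16 = 35.38 → 35 kt.

35 kt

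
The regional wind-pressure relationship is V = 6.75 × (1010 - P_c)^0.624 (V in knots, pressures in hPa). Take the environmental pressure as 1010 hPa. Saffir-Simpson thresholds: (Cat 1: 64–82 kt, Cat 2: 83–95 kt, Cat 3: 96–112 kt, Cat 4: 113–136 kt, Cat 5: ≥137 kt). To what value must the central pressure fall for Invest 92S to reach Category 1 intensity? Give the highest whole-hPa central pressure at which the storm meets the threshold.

973 hPa

Category 1 begins at V = 64 kt.
Required ΔP = (64/6.75)^(1/0.624) = 9.481^1.603 ≈ 36.77 hPa.
P_c ≤ 1010 − 36.77 = 973.23, so the highest integer P_c is 973 hPa.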